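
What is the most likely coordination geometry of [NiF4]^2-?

tetrahedral

Ligand charges: each fluoride is −1. With an overall charge of −2 the nickel centre must be in the +2 oxidation state.
Nickel is a group-10 element; Ni(II) is therefore d⁸.
Coordination number: 4.
Fluoride is a weak-field ligand.
With weak-field ligands the CFSE gain from square planar is small, so a 3d d⁸ ion takes the sterically preferred tetrahedral geometry.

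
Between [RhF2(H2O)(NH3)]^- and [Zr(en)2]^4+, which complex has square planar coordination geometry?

[RhF2(H2O)(NH3)]^-

For [RhF2(H2O)(NH3)]^-: Each fluoride is −1; water is neutral; ammonia is neutral; balancing the −1 overall charge requires Rh(I). Rh sits in group 9, so the d-electron count is 9 − 1 = 8. A 4d d⁸ ion has a large crystal-field splitting; square planar leaves the high-energy d_{x²−y²} orbital empty and maximises CFSE. → square planar.
For [Zr(en)2]^4+: Ligand charges: ethylenediamine is neutral. With an overall charge of +4 the zirconium centre must be in the +4 oxidation state. Zr sits in group 4, so the d-electron count is 4 − 4 = 0. A d⁰ ion has no crystal-field stabilisation preference between square planar and tetrahedral, so four ligands adopt the sterically favoured tetrahedral geometry. → tetrahedral.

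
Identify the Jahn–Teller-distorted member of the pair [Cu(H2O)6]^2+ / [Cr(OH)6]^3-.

[Cu(H2O)6]^2+: Ligand charges: water is neutral. With an overall charge of +2 the copper centre must be in the +2 oxidation state. Group 11 minus oxidation state 2 gives a d⁹ configuration. The t₂g⁶e_g³ configuration has an unevenly filled e_g set; the Jahn–Teller theorem predicts a tetragonal distortion (typically axial elongation) to lift the degeneracy.
[Cr(OH)6]^3-: Ligand charges: each hydroxide is −1. With an overall charge of −3 the chromium centre must be in the +3 oxidation state. Group 6 minus oxidation state 3 gives a d³ configuration. The d³ configuration leaves the e_g set evenly filled (or empty) — no strong Jahn–Teller driving force.

[Cu(H2O)6]^2+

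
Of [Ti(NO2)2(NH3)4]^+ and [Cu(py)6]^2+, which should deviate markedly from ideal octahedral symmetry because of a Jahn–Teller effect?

[Cu(py)6]^2+

[Ti(NO2)2(NH3)4]^+: Each nitro (N-bound nitrite) is −1; ammonia is neutral; balancing the +1 overall charge requires Ti(III). Ti sits in group 4, so the d-electron count is 4 − 3 = 1. The d¹ configuration leaves the e_g set evenly filled (or empty) — no strong Jahn–Teller driving force.
[Cu(py)6]^2+: Ligand charges: pyridine is neutral. With an overall charge of +2 the copper centre must be in the +2 oxidation state. Cu sits in group 11, so the d-electron count is 11 − 2 = 9. The t₂g⁶e_g³ configuration has an unevenly filled e_g set; the Jahn–Teller theorem predicts a tetragonal distortion (typically axial elongation) to lift the degeneracy.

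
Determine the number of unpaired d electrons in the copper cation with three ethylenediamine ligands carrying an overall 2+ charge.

1 unpaired electron

Ligand charges: ethylenediamine is neutral. With an overall charge of +2 the copper centre must be in the +2 oxidation state.
Copper is a group-11 element; Cu(II) is therefore d⁹.
Counting donor atoms: 3×ethylenediamine (bidentate) → 6 donors. Coordination number = 6.
In an octahedral field the d⁹ configuration is t₂g⁶e_g³ (only one arrangement possible), giving 1 unpaired electron.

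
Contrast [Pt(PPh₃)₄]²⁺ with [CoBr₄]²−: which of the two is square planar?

[Pt(PPh₃)₄]²⁺

For [Pt(PPh₃)₄]²⁺: Ligand charges: triphenylphosphine is neutral. With an overall charge of +2 the platinum centre must be in the +2 oxidation state. Group 10 minus oxidation state 2 gives a d⁸ configuration. A 5d d⁸ ion has a large crystal-field splitting; square planar leaves the high-energy d_{x²−y²} orbital empty and maximises CFSE. → square planar.
For [CoBr₄]²−: Summing ligand charges against the −2 overall charge gives an oxidation state of +2 for cobalt. Cobalt is a group-9 element; Co(II) is therefore d⁷. For a high-spin 3d d⁷ ion with weak-field ligands the small Δₜ gives little square-planar CFSE advantage, so four ligands adopt the sterically favoured tetrahedral geometry. → tetrahedral.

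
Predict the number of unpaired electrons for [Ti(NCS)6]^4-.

2

Summing ligand charges against the −4 overall charge gives an oxidation state of +2 for titanium.
Titanium is a group-4 element; Ti(II) is therefore d².
In an octahedral field the d² configuration is t₂g²e_g⁰ (only one arrangement possible), giving 2 unpaired electrons.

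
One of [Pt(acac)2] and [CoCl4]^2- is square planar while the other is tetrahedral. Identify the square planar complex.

For [Pt(acac)2]: Ligand charges: each acetylacetonate is −1. With an overall charge of 0 the platinum centre must be in the +2 oxidation state. Pt sits in group 10, so the d-electron count is 10 − 2 = 8. A 5d d⁸ ion has a large crystal-field splitting; square planar leaves the high-energy d_{x²−y²} orbital empty and maximises CFSE. → square planar.
For [CoCl4]^2-: Each chloride is −1; balancing the −2 overall charge requires Co(II). Co sits in group 9, so the d-electron count is 9 − 2 = 7. For a high-spin 3d d⁷ ion with weak-field ligands the small Δₜ gives little square-planar CFSE advantage, so four ligands adopt the sterically favoured tetrahedral geometry. → tetrahedral.

[Pt(acac)2]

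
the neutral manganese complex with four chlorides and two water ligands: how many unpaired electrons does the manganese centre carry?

Summing ligand charges against the 0 overall charge gives an oxidation state of +4 for manganese.
Mn sits in group 7, so the d-electron count is 7 − 4 = 3.
In an octahedral field the d³ configuration is t₂g³e_g⁰ (only one arrangement possible), giving 3 unpaired electrons.

3 unpaired electrons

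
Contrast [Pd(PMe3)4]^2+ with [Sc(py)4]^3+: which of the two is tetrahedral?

[Sc(py)4]^3+

For [Pd(PMe3)4]^2+: Ligand charges: trimethylphosphine is neutral. With an overall charge of +2 the palladium centre must be in the +2 oxidation state. Pd sits in group 10, so the d-electron count is 10 − 2 = 8. A 4d d⁸ ion has a large crystal-field splitting; square planar leaves the high-energy d_{x²−y²} orbital empty and maximises CFSE. → square planar.
For [Sc(py)4]^3+: Pyridine is neutral; balancing the +3 overall charge requires Sc(III). Group 3 minus oxidation state 3 gives a d⁰ configuration. A d⁰ ion has no crystal-field stabilisation preference between square planar and tetrahedral, so four ligands adopt the sterically favoured tetrahedral geometry. → tetrahedral.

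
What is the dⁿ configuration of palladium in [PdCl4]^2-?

Each chloride is −1; balancing the −2 overall charge requires Pd(II).
Group 10 minus oxidation state 2 gives a d⁸ configuration.

d⁸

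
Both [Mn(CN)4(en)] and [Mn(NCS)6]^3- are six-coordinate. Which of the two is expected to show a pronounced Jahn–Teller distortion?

[Mn(NCS)6]^3-

[Mn(CN)4(en)]: Ligand charges: each cyanide is −1; ethylenediamine is neutral. With an overall charge of 0 the manganese centre must be in the +4 oxidation state. Manganese is a group-7 element; Mn(IV) is therefore d³. The d³ configuration leaves the e_g set evenly filled (or empty) — no strong Jahn–Teller driving force.
[Mn(NCS)6]^3-: Each isothiocyanate is −1; balancing the −3 overall charge requires Mn(III). Manganese is a group-7 element; Mn(III) is therefore d⁴. Isothiocyanate is a weak-field ligand for a first-row metal, so the complex is high-spin. The t₂g³e_g¹ (high-spin) configuration has an unevenly filled e_g set; the Jahn–Teller theorem predicts a tetragonal distortion (typically axial elongation) to lift the degeneracy.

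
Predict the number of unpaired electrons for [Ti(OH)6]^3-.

Each hydroxide is −1; balancing the −3 overall charge requires Ti(III).
Group 4 minus oxidation state 3 gives a d¹ configuration.
In an octahedral field the d¹ configuration is t₂g¹e_g⁰ (only one arrangement possible), giving 1 unpaired electron.

1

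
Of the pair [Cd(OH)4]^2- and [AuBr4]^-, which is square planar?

For [Cd(OH)4]^2-: Summing ligand charges against the −2 overall charge gives an oxidation state of +2 for cadmium. Cadmium is a group-12 element; Cd(II) is therefore d¹⁰. A d¹⁰ ion has no crystal-field stabilisation preference between square planar and tetrahedral, so four ligands adopt the sterically favoured tetrahedral geometry. → tetrahedral.
For [AuBr4]^-: Each bromide is −1; balancing the −1 overall charge requires Au(III). Gold is a group-11 element; Au(III) is therefore d⁸. A 5d d⁸ ion has a large crystal-field splitting; square planar leaves the high-energy d_{x²−y²} orbital empty and maximises CFSE. → square planar.

[AuBr4]^-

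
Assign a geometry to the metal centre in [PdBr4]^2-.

square planar

Ligand charges: each bromide is −1. With an overall charge of −2 the palladium centre must be in the +2 oxidation state.
Palladium is a group-10 element; Pd(II) is therefore d⁸.
With 4 monodentate ligands the coordination number is 4.
A 4d d⁸ ion has a large crystal-field splitting; square planar leaves the high-energy d_{x²−y²} orbital empty and maximises CFSE.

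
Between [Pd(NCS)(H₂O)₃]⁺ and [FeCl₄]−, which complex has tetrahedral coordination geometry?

For [Pd(NCS)(H₂O)₃]⁺: Ligand charges: each isothiocyanate is −1; water is neutral. With an overall charge of +1 the palladium centre must be in the +2 oxidation state. Group 10 minus oxidation state 2 gives a d⁸ configuration. A 4d d⁸ ion has a large crystal-field splitting; square planar leaves the high-energy d_{x²−y²} orbital empty and maximises CFSE. → square planar.
For [FeCl₄]−: Summing ligand charges against the −1 overall charge gives an oxidation state of +3 for iron. Group 8 minus oxidation state 3 gives a d⁵ configuration. A high-spin d⁵ ion has zero CFSE in either geometry, so four ligands adopt the sterically favoured tetrahedral geometry. → tetrahedral.

[FeCl₄]−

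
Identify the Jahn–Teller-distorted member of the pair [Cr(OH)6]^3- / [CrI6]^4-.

[Cr(OH)6]^3-: Ligand charges: each hydroxide is −1. With an overall charge of −3 the chromium centre must be in the +3 oxidation state. Chromium is a group-6 element; Cr(III) is therefore d³. The d³ configuration leaves the e_g set evenly filled (or empty) — no strong Jahn–Teller driving force.
[CrI6]^4-: Summing ligand charges against the −4 overall charge gives an oxidation state of +2 for chromium. Chromium is a group-6 element; Cr(II) is therefore d⁴. Iodide is a weak-field ligand for a first-row metal, so the complex is high-spin. The t₂g³e_g¹ (high-spin) configuration has an unevenly filled e_g set; the Jahn–Teller theorem predicts a tetragonal distortion (typically axial elongation) to lift the degeneracy.

[CrI6]^4-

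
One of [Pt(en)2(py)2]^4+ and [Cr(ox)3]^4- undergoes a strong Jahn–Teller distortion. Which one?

[Pt(en)2(py)2]^4+: Ligand charges: ethylenediamine is neutral; pyridine is neutral. With an overall charge of +4 the platinum centre must be in the +4 oxidation state. Pt sits in group 10, so the d-electron count is 10 − 4 = 6. A 5d ion has a large Δₒ and is invariably low-spin. The d⁶ configuration leaves the e_g set evenly filled (or empty) — no strong Jahn–Teller driving force.
[Cr(ox)3]^4-: Each oxalate is −2; balancing the −4 overall charge requires Cr(II). Cr sits in group 6, so the d-electron count is 6 − 2 = 4. Oxalate is a weak-field ligand for a first-row metal, so the complex is high-spin. The t₂g³e_g¹ (high-spin) configuration has an unevenly filled e_g set; the Jahn–Teller theorem predicts a tetragonal distortion (typically axial elongation) to lift the degeneracy.

[Cr(ox)3]^4-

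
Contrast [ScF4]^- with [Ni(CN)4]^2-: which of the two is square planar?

For [ScF4]^-: Ligand charges: each fluoride is −1. With an overall charge of −1 the scandium centre must be in the +3 oxidation state. Group 3 minus oxidation state 3 gives a d⁰ configuration. A d⁰ ion has no crystal-field stabilisation preference between square planar and tetrahedral, so four ligands adopt the sterically favoured tetrahedral geometry. → tetrahedral.
For [Ni(CN)4]^2-: Each cyanide is −1; balancing the −2 overall charge requires Ni(II). Ni sits in group 10, so the d-electron count is 10 − 2 = 8. Cyanide is a strong-field ligand (high in the spectrochemical series). A 3d d⁸ ion with strong-field ligands gains enough CFSE to favour square planar over tetrahedral. → square planar.

[Ni(CN)4]^2-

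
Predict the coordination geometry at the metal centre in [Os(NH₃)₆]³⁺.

octahedral

Ligand charges: ammonia is neutral. With an overall charge of +3 the osmium centre must be in the +3 oxidation state.
Osmium is a group-8 element; Os(III) is therefore d⁵.
Coordination number: 6.
Six donors around a single metal centre give an octahedral coordination sphere.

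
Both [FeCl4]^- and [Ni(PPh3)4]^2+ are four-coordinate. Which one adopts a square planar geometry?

For [FeCl4]^-: Ligand charges: each chloride is −1. With an overall charge of −1 the iron centre must be in the +3 oxidation state. Iron is a group-8 element; Fe(III) is therefore d⁵. A high-spin d⁵ ion has zero CFSE in either geometry, so four ligands adopt the sterically favoured tetrahedral geometry. → tetrahedral.
For [Ni(PPh3)4]^2+: Summing ligand charges against the +2 overall charge gives an oxidation state of +2 for nickel. Group 10 minus oxidation state 2 gives a d⁸ configuration. Triphenylphosphine is a strong-field ligand (high in the spectrochemical series). A 3d d⁸ ion with strong-field ligands gains enough CFSE to favour square planar over tetrahedral. → square planar.

[Ni(PPh3)4]^2+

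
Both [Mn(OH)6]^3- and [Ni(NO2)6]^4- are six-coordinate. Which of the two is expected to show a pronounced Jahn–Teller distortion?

[Mn(OH)6]^3-: Ligand charges: each hydroxide is −1. With an overall charge of −3 the manganese centre must be in the +3 oxidation state. Manganese is a group-7 element; Mn(III) is therefore d⁴. Hydroxide is a weak-field ligand for a first-row metal, so the complex is high-spin. The t₂g³e_g¹ (high-spin) configuration has an unevenly filled e_g set; the Jahn–Teller theorem predicts a tetragonal distortion (typically axial elongation) to lift the degeneracy.
[Ni(NO2)6]^4-: Ligand charges: each nitro (N-bound nitrite) is −1. With an overall charge of −4 the nickel centre must be in the +2 oxidation state. Nickel is a group-10 element; Ni(II) is therefore d⁸. The d⁸ configuration leaves the e_g set evenly filled (or empty) — no strong Jahn–Teller driving force.

[Mn(OH)6]^3-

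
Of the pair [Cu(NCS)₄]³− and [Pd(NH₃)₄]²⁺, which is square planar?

For [Cu(NCS)₄]³−: Summing ligand charges against the −3 overall charge gives an oxidation state of +1 for copper. Group 11 minus oxidation state 1 gives a d¹⁰ configuration. A d¹⁰ ion has no crystal-field stabilisation preference between square planar and tetrahedral, so four ligands adopt the sterically favoured tetrahedral geometry. → tetrahedral.
For [Pd(NH₃)₄]²⁺: Ligand charges: ammonia is neutral. With an overall charge of +2 the palladium centre must be in the +2 oxidation state. Palladium is a group-10 element; Pd(II) is therefore d⁸. A 4d d⁸ ion has a large crystal-field splitting; square planar leaves the high-energy d_{x²−y²} orbital empty and maximises CFSE. → square planar.

[Pd(NH₃)₄]²⁺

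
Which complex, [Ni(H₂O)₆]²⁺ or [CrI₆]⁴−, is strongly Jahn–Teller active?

[Ni(H₂O)₆]²⁺: Ligand charges: water is neutral. With an overall charge of +2 the nickel centre must be in the +2 oxidation state. Ni sits in group 10, so the d-electron count is 10 − 2 = 8. The d⁸ configuration leaves the e_g set evenly filled (or empty) — no strong Jahn–Teller driving force.
[CrI₆]⁴−: Each iodide is −1; balancing the −4 overall charge requires Cr(II). Cr sits in group 6, so the d-electron count is 6 − 2 = 4. Iodide is a weak-field ligand for a first-row metal, so the complex is high-spin. The t₂g³e_g¹ (high-spin) configuration has an unevenly filled e_g set; the Jahn–Teller theorem predicts a tetragonal distortion (typically axial elongation) to lift the degeneracy.

[CrI₆]⁴−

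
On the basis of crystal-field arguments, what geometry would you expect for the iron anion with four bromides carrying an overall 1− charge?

Summing ligand charges against the −1 overall charge gives an oxidation state of +3 for iron.
Iron is a group-8 element; Fe(III) is therefore d⁵.
With 4 monodentate ligands the coordination number is 4.
Bromide is a weak-field ligand.
A high-spin d⁵ ion has zero CFSE in either geometry, so four ligands adopt the sterically favoured tetrahedral geometry.

tetrahedral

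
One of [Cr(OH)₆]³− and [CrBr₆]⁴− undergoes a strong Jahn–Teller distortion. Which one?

[CrBr₆]⁴−

[Cr(OH)₆]³−: Ligand charges: each hydroxide is −1. With an overall charge of −3 the chromium centre must be in the +3 oxidation state. Cr sits in group 6, so the d-electron count is 6 − 3 = 3. The d³ configuration leaves the e_g set evenly filled (or empty) — no strong Jahn–Teller driving force.
[CrBr₆]⁴−: Each bromide is −1; balancing the −4 overall charge requires Cr(II). Chromium is a group-6 element; Cr(II) is therefore d⁴. Bromide is a weak-field ligand for a first-row metal, so the complex is high-spin. The t₂g³e_g¹ (high-spin) configuration has an unevenly filled e_g set; the Jahn–Teller theorem predicts a tetragonal distortion (typically axial elongation) to lift the degeneracy.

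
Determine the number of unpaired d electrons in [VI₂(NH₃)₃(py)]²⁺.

Each iodide is −1; ammonia is neutral; pyridine is neutral; balancing the +2 overall charge requires V(IV).
Vanadium is a group-5 element; V(IV) is therefore d¹.
In an octahedral field the d¹ configuration is t₂g¹e_g⁰ (only one arrangement possible), giving 1 unpaired electron.

1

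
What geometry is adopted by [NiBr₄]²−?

tetrahedral

Summing ligand charges against the −2 overall charge gives an oxidation state of +2 for nickel.
Nickel is a group-10 element; Ni(II) is therefore d⁸.
With 4 monodentate ligands the coordination number is 4.
Bromide is a weak-field ligand.
With weak-field ligands the CFSE gain from square planar is small, so a 3d d⁸ ion takes the sterically preferred tetrahedral geometry.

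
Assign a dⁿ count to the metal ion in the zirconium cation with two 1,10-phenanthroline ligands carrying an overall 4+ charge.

d0

Ligand charges: 1,10-phenanthroline is neutral. With an overall charge of +4 the zirconium centre must be in the +4 oxidation state.
Zirconium is a group-4 element; Zr(IV) is therefore d⁰.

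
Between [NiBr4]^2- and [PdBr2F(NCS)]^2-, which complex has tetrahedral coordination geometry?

For [NiBr4]^2-: Ligand charges: each bromide is −1. With an overall charge of −2 the nickel centre must be in the +2 oxidation state. Ni sits in group 10, so the d-electron count is 10 − 2 = 8. Bromide is a weak-field ligand. With weak-field ligands the CFSE gain from square planar is small, so a 3d d⁸ ion takes the sterically preferred tetrahedral geometry. → tetrahedral.
For [PdBr2F(NCS)]^2-: Each bromide is −1; each fluoride is −1; each isothiocyanate is −1; balancing the −2 overall charge requires Pd(II). Pd sits in group 10, so the d-electron count is 10 − 2 = 8. A 4d d⁸ ion has a large crystal-field splitting; square planar leaves the high-energy d_{x²−y²} orbital empty and maximises CFSE. → square planar.

[NiBr4]^2-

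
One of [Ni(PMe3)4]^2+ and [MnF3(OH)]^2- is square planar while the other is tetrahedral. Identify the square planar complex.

For [Ni(PMe3)4]^2+: Ligand charges: trimethylphosphine is neutral. With an overall charge of +2 the nickel centre must be in the +2 oxidation state. Nickel is a group-10 element; Ni(II) is therefore d⁸. Trimethylphosphine is a strong-field ligand (high in the spectrochemical series). A 3d d⁸ ion with strong-field ligands gains enough CFSE to favour square planar over tetrahedral. → square planar.
For [MnF3(OH)]^2-: Each fluoride is −1; each hydroxide is −1; balancing the −2 overall charge requires Mn(II). Mn sits in group 7, so the d-electron count is 7 − 2 = 5. A high-spin d⁵ ion has zero CFSE in either geometry, so four ligands adopt the sterically favoured tetrahedral geometry. → tetrahedral.

[Ni(PMe3)4]^2+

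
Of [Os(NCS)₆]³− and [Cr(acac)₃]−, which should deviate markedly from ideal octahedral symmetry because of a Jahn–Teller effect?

[Cr(acac)₃]−

[Os(NCS)₆]³−: Summing ligand charges against the −3 overall charge gives an oxidation state of +3 for osmium. Os sits in group 8, so the d-electron count is 8 − 3 = 5. A 5d ion has a large Δₒ and is invariably low-spin. The d⁵ configuration leaves the e_g set evenly filled (or empty) — no strong Jahn–Teller driving force.
[Cr(acac)₃]−: Each acetylacetonate is −1; balancing the −1 overall charge requires Cr(II). Group 6 minus oxidation state 2 gives a d⁴ configuration. Acetylacetonate is a weak-field ligand for a first-row metal, so the complex is high-spin. The t₂g³e_g¹ (high-spin) configuration has an unevenly filled e_g set; the Jahn–Teller theorem predicts a tetragonal distortion (typically axial elongation) to lift the degeneracy.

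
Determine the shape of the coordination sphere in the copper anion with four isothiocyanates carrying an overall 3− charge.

Summing ligand charges against the −3 overall charge gives an oxidation state of +1 for copper.
Copper is a group-11 element; Cu(I) is therefore d¹⁰.
With 4 monodentate ligands the coordination number is 4.
A d¹⁰ ion has no crystal-field stabilisation preference between square planar and tetrahedral, so four ligands adopt the sterically favoured tetrahedral geometry.

tetrahedral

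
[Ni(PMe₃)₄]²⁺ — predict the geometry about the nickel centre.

Summing ligand charges against the +2 overall charge gives an oxidation state of +2 for nickel.
Nickel is a group-10 element; Ni(II) is therefore d⁸.
Coordination number: 4.
Trimethylphosphine is a strong-field ligand (high in the spectrochemical series).
A 3d d⁸ ion with strong-field ligands gains enough CFSE to favour square planar over tetrahedral.

square planar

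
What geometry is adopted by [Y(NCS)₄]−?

Each isothiocyanate is −1; balancing the −1 overall charge requires Y(III).
Y sits in group 3, so the d-electron count is 3 − 3 = 0.
Coordination number: 4.
A d⁰ ion has no crystal-field stabilisation preference between square planar and tetrahedral, so four ligands adopt the sterically favoured tetrahedral geometry.

tetrahedral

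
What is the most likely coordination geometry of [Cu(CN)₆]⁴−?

octahedral

Ligand charges: each cyanide is −1. With an overall charge of −4 the copper centre must be in the +2 oxidation state.
Copper is a group-11 element; Cu(II) is therefore d⁹.
Coordination number: 6.
Six donors around a single metal centre give an octahedral coordination sphere.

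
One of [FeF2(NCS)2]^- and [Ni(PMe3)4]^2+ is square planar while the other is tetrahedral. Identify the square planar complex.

[Ni(PMe3)4]^2+

For [FeF2(NCS)2]^-: Summing ligand charges against the −1 overall charge gives an oxidation state of +3 for iron. Iron is a group-8 element; Fe(III) is therefore d⁵. A high-spin d⁵ ion has zero CFSE in either geometry, so four ligands adopt the sterically favoured tetrahedral geometry. → tetrahedral.
For [Ni(PMe3)4]^2+: Trimethylphosphine is neutral; balancing the +2 overall charge requires Ni(II). Ni sits in group 10, so the d-electron count is 10 − 2 = 8. Trimethylphosphine is a strong-field ligand (high in the spectrochemical series). A 3d d⁸ ion with strong-field ligands gains enough CFSE to favour square planar over tetrahedral. → square planar.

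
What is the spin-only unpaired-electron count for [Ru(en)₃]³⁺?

1 unpaired electron

Ligand charges: ethylenediamine is neutral. With an overall charge of +3 the ruthenium centre must be in the +3 oxidation state.
Ruthenium is a group-8 element; Ru(III) is therefore d⁵.
Counting donor atoms: 3×ethylenediamine (bidentate) → 6 donors. Coordination number = 6.
The spin state decides the count: a 4d ion has a large Δₒ and is invariably low-spin.
An octahedral low-spin d⁵ ion is t₂g⁵e_g⁰, giving 1 unpaired electron.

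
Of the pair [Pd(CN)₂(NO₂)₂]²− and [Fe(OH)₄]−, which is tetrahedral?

For [Pd(CN)₂(NO₂)₂]²−: Ligand charges: each cyanide is −1; each nitro (N-bound nitrite) is −1. With an overall charge of −2 the palladium centre must be in the +2 oxidation state. Pd sits in group 10, so the d-electron count is 10 − 2 = 8. A 4d d⁸ ion has a large crystal-field splitting; square planar leaves the high-energy d_{x²−y²} orbital empty and maximises CFSE. → square planar.
For [Fe(OH)₄]−: Summing ligand charges against the −1 overall charge gives an oxidation state of +3 for iron. Iron is a group-8 element; Fe(III) is therefore d⁵. A high-spin d⁵ ion has zero CFSE in either geometry, so four ligands adopt the sterically favoured tetrahedral geometry. → tetrahedral.

[Fe(OH)₄]−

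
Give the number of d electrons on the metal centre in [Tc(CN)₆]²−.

Each cyanide is −1; balancing the −2 overall charge requires Tc(IV).
Group 7 minus oxidation state 4 gives a d³ configuration.

d³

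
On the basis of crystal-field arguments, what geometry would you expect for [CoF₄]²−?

tetrahedral

Each fluoride is −1; balancing the −2 overall charge requires Co(II).
Group 9 minus oxidation state 2 gives a d⁷ configuration.
With 4 monodentate ligands the coordination number is 4.
Fluoride is a weak-field ligand.
For a high-spin 3d d⁷ ion with weak-field ligands the small Δₜ gives little square-planar CFSE advantage, so four ligands adopt the sterically favoured tetrahedral geometry.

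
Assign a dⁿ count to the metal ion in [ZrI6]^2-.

d0

Ligand charges: each iodide is −1. With an overall charge of −2 the zirconium centre must be in the +4 oxidation state.
Zr sits in group 4, so the d-electron count is 4 − 4 = 0.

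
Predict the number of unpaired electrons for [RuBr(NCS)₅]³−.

Ligand charges: each bromide is −1; each isothiocyanate is −1. With an overall charge of −3 the ruthenium centre must be in the +3 oxidation state.
Ru sits in group 8, so the d-electron count is 8 − 3 = 5.
The spin state decides the count: a 4d ion has a large Δₒ and is invariably low-spin.
An octahedral low-spin d⁵ ion is t₂g⁵e_g⁰, giving 1 unpaired electron.

1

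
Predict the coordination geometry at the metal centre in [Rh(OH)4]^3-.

Ligand charges: each hydroxide is −1. With an overall charge of −3 the rhodium centre must be in the +1 oxidation state.
Rh sits in group 9, so the d-electron count is 9 − 1 = 8.
With 4 monodentate ligands the coordination number is 4.
A 4d d⁸ ion has a large crystal-field splitting; square planar leaves the high-energy d_{x²−y²} orbital empty and maximises CFSE.

square planar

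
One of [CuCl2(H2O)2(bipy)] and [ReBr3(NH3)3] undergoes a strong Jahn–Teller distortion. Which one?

[CuCl2(H2O)2(bipy)]: Summing ligand charges against the 0 overall charge gives an oxidation state of +2 for copper. Group 11 minus oxidation state 2 gives a d⁹ configuration. The t₂g⁶e_g³ configuration has an unevenly filled e_g set; the Jahn–Teller theorem predicts a tetragonal distortion (typically axial elongation) to lift the degeneracy.
[ReBr3(NH3)3]: Ligand charges: each bromide is −1; ammonia is neutral. With an overall charge of 0 the rhenium centre must be in the +3 oxidation state. Group 7 minus oxidation state 3 gives a d⁴ configuration. A 5d ion has a large Δₒ and is invariably low-spin. The d⁴ configuration leaves the e_g set evenly filled (or empty) — no strong Jahn–Teller driving force.

[CuCl2(H2O)2(bipy)]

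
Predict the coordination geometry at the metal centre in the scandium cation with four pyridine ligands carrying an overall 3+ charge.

tetrahedral

Summing ligand charges against the +3 overall charge gives an oxidation state of +3 for scandium.
Group 3 minus oxidation state 3 gives a d⁰ configuration.
Coordination number: 4.
A d⁰ ion has no crystal-field stabilisation preference between square planar and tetrahedral, so four ligands adopt the sterically favoured tetrahedral geometry.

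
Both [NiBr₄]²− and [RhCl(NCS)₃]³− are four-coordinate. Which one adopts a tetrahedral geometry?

For [NiBr₄]²−: Summing ligand charges against the −2 overall charge gives an oxidation state of +2 for nickel. Ni sits in group 10, so the d-electron count is 10 − 2 = 8. Bromide is a weak-field ligand. With weak-field ligands the CFSE gain from square planar is small, so a 3d d⁸ ion takes the sterically preferred tetrahedral geometry. → tetrahedral.
For [RhCl(NCS)₃]³−: Ligand charges: each chloride is −1; each isothiocyanate is −1. With an overall charge of −3 the rhodium centre must be in the +1 oxidation state. Rhodium is a group-9 element; Rh(I) is therefore d⁸. A 4d d⁸ ion has a large crystal-field splitting; square planar leaves the high-energy d_{x²−y²} orbital empty and maximises CFSE. → square planar.

[NiBr₄]²−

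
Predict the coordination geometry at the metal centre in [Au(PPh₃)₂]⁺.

Ligand charges: triphenylphosphine is neutral. With an overall charge of +1 the gold centre must be in the +1 oxidation state.
Au sits in group 11, so the d-electron count is 11 − 1 = 10.
Coordination number: 2.
A d¹⁰ ion with only two ligands adopts a linear arrangement (sp hybridisation; no CFSE preference).

linear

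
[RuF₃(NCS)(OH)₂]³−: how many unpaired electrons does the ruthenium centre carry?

Each fluoride is −1; each isothiocyanate is −1; each hydroxide is −1; balancing the −3 overall charge requires Ru(III).
Ruthenium is a group-8 element; Ru(III) is therefore d⁵.
The spin state decides the count: a 4d ion has a large Δₒ and is invariably low-spin.
An octahedral low-spin d⁵ ion is t₂g⁵e_g⁰, giving 1 unpaired electron.

1 unpaired electron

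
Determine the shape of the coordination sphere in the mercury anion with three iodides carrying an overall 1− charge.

Each iodide is −1; balancing the −1 overall charge requires Hg(II).
Hg sits in group 12, so the d-electron count is 12 − 2 = 10.
With 3 monodentate ligands the coordination number is 3.
Three ligands around a d¹⁰ centre minimise repulsion in a trigonal-planar arrangement.

trigonal planar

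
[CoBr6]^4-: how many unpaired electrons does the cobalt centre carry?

3

Each bromide is −1; balancing the −4 overall charge requires Co(II).
Co sits in group 9, so the d-electron count is 9 − 2 = 7.
The spin state decides the count: Bromide is a weak-field ligand for a first-row metal, so the complex is high-spin.
An octahedral high-spin d⁷ ion is t₂g⁵e_g², giving 3 unpaired electrons.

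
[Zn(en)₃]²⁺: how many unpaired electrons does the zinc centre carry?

0

Ligand charges: ethylenediamine is neutral. With an overall charge of +2 the zinc centre must be in the +2 oxidation state.
Zn sits in group 12, so the d-electron count is 12 − 2 = 10.
Counting donor atoms: 3×ethylenediamine (bidentate) → 6 donors. Coordination number = 6.
In an octahedral field the d¹⁰ configuration is t₂g⁶e_g⁴, giving 0 unpaired electrons.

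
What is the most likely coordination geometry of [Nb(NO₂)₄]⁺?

Each nitro (N-bound nitrite) is −1; balancing the +1 overall charge requires Nb(V).
Group 5 minus oxidation state 5 gives a d⁰ configuration.
With 4 monodentate ligands the coordination number is 4.
A d⁰ ion has no crystal-field stabilisation preference between square planar and tetrahedral, so four ligands adopt the sterically favoured tetrahedral geometry.

tetrahedral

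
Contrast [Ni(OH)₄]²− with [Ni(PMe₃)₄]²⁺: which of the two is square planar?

For [Ni(OH)₄]²−: Each hydroxide is −1; balancing the −2 overall charge requires Ni(II). Group 10 minus oxidation state 2 gives a d⁸ configuration. Hydroxide is a weak-field ligand. With weak-field ligands the CFSE gain from square planar is small, so a 3d d⁸ ion takes the sterically preferred tetrahedral geometry. → tetrahedral.
For [Ni(PMe₃)₄]²⁺: Ligand charges: trimethylphosphine is neutral. With an overall charge of +2 the nickel centre must be in the +2 oxidation state. Ni sits in group 10, so the d-electron count is 10 − 2 = 8. Trimethylphosphine is a strong-field ligand (high in the spectrochemical series). A 3d d⁸ ion with strong-field ligands gains enough CFSE to favour square planar over tetrahedral. → square planar.

[Ni(PMe₃)₄]²⁺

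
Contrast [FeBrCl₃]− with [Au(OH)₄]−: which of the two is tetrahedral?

For [FeBrCl₃]−: Ligand charges: each bromide is −1; each chloride is −1. With an overall charge of −1 the iron centre must be in the +3 oxidation state. Fe sits in group 8, so the d-electron count is 8 − 3 = 5. A high-spin d⁵ ion has zero CFSE in either geometry, so four ligands adopt the sterically favoured tetrahedral geometry. → tetrahedral.
For [Au(OH)₄]−: Each hydroxide is −1; balancing the −1 overall charge requires Au(III). Au sits in group 11, so the d-electron count is 11 − 3 = 8. A 5d d⁸ ion has a large crystal-field splitting; square planar leaves the high-energy d_{x²−y²} orbital empty and maximises CFSE. → square planar.

[FeBrCl₃]−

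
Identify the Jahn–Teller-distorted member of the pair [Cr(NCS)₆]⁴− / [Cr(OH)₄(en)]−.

[Cr(NCS)₆]⁴−: Summing ligand charges against the −4 overall charge gives an oxidation state of +2 for chromium. Chromium is a group-6 element; Cr(II) is therefore d⁴. Isothiocyanate is a weak-field ligand for a first-row metal, so the complex is high-spin. The t₂g³e_g¹ (high-spin) configuration has an unevenly filled e_g set; the Jahn–Teller theorem predicts a tetragonal distortion (typically axial elongation) to lift the degeneracy.
[Cr(OH)₄(en)]−: Summing ligand charges against the −1 overall charge gives an oxidation state of +3 for chromium. Cr sits in group 6, so the d-electron count is 6 − 3 = 3. The d³ configuration leaves the e_g set evenly filled (or empty) — no strong Jahn–Teller driving force.

[Cr(NCS)₆]⁴−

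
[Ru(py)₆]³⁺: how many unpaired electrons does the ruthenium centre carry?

Summing ligand charges against the +3 overall charge gives an oxidation state of +3 for ruthenium.
Group 8 minus oxidation state 3 gives a d⁵ configuration.
The spin state decides the count: a 4d ion has a large Δₒ and is invariably low-spin.
An octahedral low-spin d⁵ ion is t₂g⁵e_g⁰, giving 1 unpaired electron.

1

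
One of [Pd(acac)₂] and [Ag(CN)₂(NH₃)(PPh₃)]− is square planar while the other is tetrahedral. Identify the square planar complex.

[Pd(acac)₂]

For [Pd(acac)₂]: Ligand charges: each acetylacetonate is −1. With an overall charge of 0 the palladium centre must be in the +2 oxidation state. Pd sits in group 10, so the d-electron count is 10 − 2 = 8. A 4d d⁸ ion has a large crystal-field splitting; square planar leaves the high-energy d_{x²−y²} orbital empty and maximises CFSE. → square planar.
For [Ag(CN)₂(NH₃)(PPh₃)]−: Summing ligand charges against the −1 overall charge gives an oxidation state of +1 for silver. Group 11 minus oxidation state 1 gives a d¹⁰ configuration. A d¹⁰ ion has no crystal-field stabilisation preference between square planar and tetrahedral, so four ligands adopt the sterically favoured tetrahedral geometry. → tetrahedral.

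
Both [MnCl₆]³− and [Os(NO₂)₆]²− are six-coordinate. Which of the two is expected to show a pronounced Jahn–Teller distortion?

[MnCl₆]³−: Ligand charges: each chloride is −1. With an overall charge of −3 the manganese centre must be in the +3 oxidation state. Group 7 minus oxidation state 3 gives a d⁴ configuration. Chloride is a weak-field ligand for a first-row metal, so the complex is high-spin. The t₂g³e_g¹ (high-spin) configuration has an unevenly filled e_g set; the Jahn–Teller theorem predicts a tetragonal distortion (typically axial elongation) to lift the degeneracy.
[Os(NO₂)₆]²−: Each nitro (N-bound nitrite) is −1; balancing the −2 overall charge requires Os(IV). Os sits in group 8, so the d-electron count is 8 − 4 = 4. A 5d ion has a large Δₒ and is invariably low-spin. The d⁴ configuration leaves the e_g set evenly filled (or empty) — no strong Jahn–Teller driving force.

[MnCl₆]³−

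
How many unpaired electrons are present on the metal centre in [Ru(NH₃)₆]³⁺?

1 unpaired electron

Summing ligand charges against the +3 overall charge gives an oxidation state of +3 for ruthenium.
Ruthenium is a group-8 element; Ru(III) is therefore d⁵.
The spin state decides the count: a 4d ion has a large Δₒ and is invariably low-spin.
An octahedral low-spin d⁵ ion is t₂g⁵e_g⁰, giving 1 unpaired electron.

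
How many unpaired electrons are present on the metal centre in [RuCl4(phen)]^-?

Summing ligand charges against the −1 overall charge gives an oxidation state of +3 for ruthenium.
Ruthenium is a group-8 element; Ru(III) is therefore d⁵.
Counting donor atoms: 4×chloride (monodentate) → 4 donors; 1×1,10-phenanthroline (bidentate) → 2 donors. Coordination number = 6.
The spin state decides the count: a 4d ion has a large Δₒ and is invariably low-spin.
An octahedral low-spin d⁵ ion is t₂g⁵e_g⁰, giving 1 unpaired electron.

1 unpaired electron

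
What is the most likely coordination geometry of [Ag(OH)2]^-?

Ligand charges: each hydroxide is −1. With an overall charge of −1 the silver centre must be in the +1 oxidation state.
Ag sits in group 11, so the d-electron count is 11 − 1 = 10.
Coordination number: 2.
A d¹⁰ ion with only two ligands adopts a linear arrangement (sp hybridisation; no CFSE preference).

linear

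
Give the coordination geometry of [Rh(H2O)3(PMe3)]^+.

Water is neutral; trimethylphosphine is neutral; balancing the +1 overall charge requires Rh(I).
Rh sits in group 9, so the d-electron count is 9 − 1 = 8.
With 4 monodentate ligands the coordination number is 4.
A 4d d⁸ ion has a large crystal-field splitting; square planar leaves the high-energy d_{x²−y²} orbital empty and maximises CFSE.

square planar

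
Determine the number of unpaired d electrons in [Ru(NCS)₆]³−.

Summing ligand charges against the −3 overall charge gives an oxidation state of +3 for ruthenium.
Group 8 minus oxidation state 3 gives a d⁵ configuration.
The spin state decides the count: a 4d ion has a large Δₒ and is invariably low-spin.
An octahedral low-spin d⁵ ion is t₂g⁵e_g⁰, giving 1 unpaired electron.

1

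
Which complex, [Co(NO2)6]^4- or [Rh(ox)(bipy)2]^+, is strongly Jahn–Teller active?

[Co(NO2)6]^4-: Ligand charges: each nitro (N-bound nitrite) is −1. With an overall charge of −4 the cobalt centre must be in the +2 oxidation state. Co sits in group 9, so the d-electron count is 9 − 2 = 7. Nitro (N-bound nitrite) is a strong-field ligand (high in the spectrochemical series) for a first-row metal, so the complex is low-spin. The t₂g⁶e_g¹ (low-spin) configuration has an unevenly filled e_g set; the Jahn–Teller theorem predicts a tetragonal distortion (typically axial elongation) to lift the degeneracy.
[Rh(ox)(bipy)2]^+: Ligand charges: each oxalate is −2; 2,2′-bipyridine is neutral. With an overall charge of +1 the rhodium centre must be in the +3 oxidation state. Rhodium is a group-9 element; Rh(III) is therefore d⁶. A 4d ion has a large Δₒ and is invariably low-spin. The d⁶ configuration leaves the e_g set evenly filled (or empty) — no strong Jahn–Teller driving force.

[Co(NO2)6]^4-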